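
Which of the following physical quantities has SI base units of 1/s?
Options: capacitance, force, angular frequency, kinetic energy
Checking the SI base units of each option:
  capacitance (C = Q/V): s⁴·A²/(kg·m²)  ✗
  force (F = ma): kg·m/s²  ✗
  angular frequency (ω = 2πf): 1/s  ✓ matches
  kinetic energy (E = ½mv²): kg·m²/s²  ✗

Only angular frequency has units 1/s.

Answer: angular frequency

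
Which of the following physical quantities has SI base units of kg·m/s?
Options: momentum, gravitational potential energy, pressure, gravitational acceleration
Checking the SI base units of each option:
  momentum (p = mv): kg·m/s  ✓ matches
  gravitational potential energy (U = -GMm/r): kg·m²/s²  ✗
  pressure (P = F/A): kg/(m·s²)  ✗
  gravitational acceleration (g = GM/r²): m/s²  ✗

Only momentum has units kg·m/s.

Answer: momentum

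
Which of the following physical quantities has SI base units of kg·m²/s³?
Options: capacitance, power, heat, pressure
Checking the SI base units of each option:
  capacitance (C = Q/V): s⁴·A²/(kg·m²)  ✗
  power (P = W/t): kg·m²/s³  ✓ matches
  heat (Q = mcΔT): kg·m²/s²  ✗
  pressure (P = F/A): kg/(m·s²)  ✗

Only power has units kg·m²/s³.

Answer: power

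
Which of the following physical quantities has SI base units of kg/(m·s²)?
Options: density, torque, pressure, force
Checking the SI base units of each option:
  density (ρ = m/V): kg/m³  ✗
  torque (τ = Fr): kg·m²/s²  ✗
  pressure (P = F/A): kg/(m·s²)  ✓ matches
  force (F = ma): kg·m/s²  ✗

Only pressure has units kg/(m·s²).

Answer: pressure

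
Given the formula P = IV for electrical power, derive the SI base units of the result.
Units of each symbol in P = IV:
  I (current): A
  V (voltage, in volts): kg·m²/(s³·A)

Multiplying the contributions: [A] · [kg·m²/(s³·A)]
Adding exponents of each base unit: kg: 1, m: 2, s: -3
SI base units of electrical power: kg·m²/s³

Answer: kg·m²/s³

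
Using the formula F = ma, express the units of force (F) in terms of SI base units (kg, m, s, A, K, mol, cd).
Units of each symbol in F = ma:
  m (mass): kg
  a (acceleration): m/s²

Multiplying the contributions: [kg] · [m/s²]
Adding exponents of each base unit: kg: 1, m: 1, s: -2
SI base units of force: kg·m/s²

Answer: kg·m/s²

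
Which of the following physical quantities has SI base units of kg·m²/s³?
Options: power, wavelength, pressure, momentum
Checking the SI base units of each option:
  power (P = W/t): kg·m²/s³  ✓ matches
  wavelength (λ = v/f): m  ✗
  pressure (P = F/A): kg/(m·s²)  ✗
  momentum (p = mv): kg·m/s  ✗

Only power has units kg·m²/s³.

Answer: power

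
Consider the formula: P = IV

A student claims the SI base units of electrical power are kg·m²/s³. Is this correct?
Units of each symbol in P = IV:
  I (current): A
  V (voltage, in volts): kg·m²/(s³·A)

Multiplying the contributions: [A] · [kg·m²/(s³·A)]
Adding exponents of each base unit: kg: 1, m: 2, s: -3
SI base units of electrical power: kg·m²/s³

The claimed units kg·m²/s³ match the derived units, so the claim is correct.

Answer: Yes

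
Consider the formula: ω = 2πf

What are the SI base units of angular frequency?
Units of each symbol in ω = 2πf:
  f (frequency): 1/s
  The factor 2π is dimensionless.

Multiplying the contributions: [1/s]
Adding exponents of each base unit: s: -1
SI base units of angular frequency: 1/s

Answer: 1/s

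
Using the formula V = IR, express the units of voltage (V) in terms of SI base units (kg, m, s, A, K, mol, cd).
Units of each symbol in V = IR:
  I (current): A
  R (resistance, in ohms): kg·m²/(s³·A²)

Multiplying the contributions: [A] · [kg·m²/(s³·A²)]
Adding exponents of each base unit: kg: 1, m: 2, s: -3, A: -1
SI base units of voltage: kg·m²/(s³·A)

Answer: kg·m²/(s³·A)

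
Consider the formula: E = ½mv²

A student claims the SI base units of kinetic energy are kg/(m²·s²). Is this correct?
Units of each symbol in E = ½mv²:
  m (mass): kg
  v (speed): m/s  → to the power 2, contributes m²/s²
  The factor ½ is dimensionless.

Multiplying the contributions: [kg] · [m²/s²]
Adding exponents of each base unit: kg: 1, m: 2, s: -2
SI base units of kinetic energy: kg·m²/s²

The claimed units kg/(m²·s²) (exponents kg: 1, m: -2, s: -2) do not match the derived units kg·m²/s² (exponents kg: 1, m: 2, s: -2), so the claim is incorrect.

Answer: No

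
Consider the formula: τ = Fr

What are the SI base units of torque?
Units of each symbol in τ = Fr:
  F (force): kg·m/s²
  r (lever arm): m

Multiplying the contributions: [kg·m/s²] · [m]
Adding exponents of each base unit: kg: 1, m: 2, s: -2
SI base units of torque: kg·m²/s²

Answer: kg·m²/s²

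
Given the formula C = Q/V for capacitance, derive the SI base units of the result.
Units of each symbol in C = Q/V:
  Q (charge, in coulombs): s·A
  V (voltage, in volts): kg·m²/(s³·A)  → in the denominator, contributes s³·A/(kg·m²)

Multiplying the contributions: [s·A] · [s³·A/(kg·m²)]
Adding exponents of each base unit: kg: -1, m: -2, s: 4, A: 2
SI base units of capacitance: s⁴·A²/(kg·m²)

Answer: s⁴·A²/(kg·m²)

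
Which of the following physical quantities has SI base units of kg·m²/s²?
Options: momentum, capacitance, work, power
Checking the SI base units of each option:
  momentum (p = mv): kg·m/s  ✗
  capacitance (C = Q/V): s⁴·A²/(kg·m²)  ✗
  work (W = Fd): kg·m²/s²  ✓ matches
  power (P = W/t): kg·m²/s³  ✗

Only work has units kg·m²/s².

Answer: work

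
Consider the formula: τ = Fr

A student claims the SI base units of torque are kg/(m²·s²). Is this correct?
Units of each symbol in τ = Fr:
  F (force): kg·m/s²
  r (lever arm): m

Multiplying the contributions: [kg·m/s²] · [m]
Adding exponents of each base unit: kg: 1, m: 2, s: -2
SI base units of torque: kg·m²/s²

The claimed units kg/(m²·s²) (exponents kg: 1, m: -2, s: -2) do not match the derived units kg·m²/s² (exponents kg: 1, m: 2, s: -2), so the claim is incorrect.

Answer: No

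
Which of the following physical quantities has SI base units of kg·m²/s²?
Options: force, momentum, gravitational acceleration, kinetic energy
Checking the SI base units of each option:
  force (F = ma): kg·m/s²  ✗
  momentum (p = mv): kg·m/s  ✗
  gravitational acceleration (g = GM/r²): m/s²  ✗
  kinetic energy (E = ½mv²): kg·m²/s²  ✓ matches

Only kinetic energy has units kg·m²/s².

Answer: kinetic energy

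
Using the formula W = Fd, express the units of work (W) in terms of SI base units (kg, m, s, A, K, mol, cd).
Units of each symbol in W = Fd:
  F (force): kg·m/s²
  d (displacement): m

Multiplying the contributions: [kg·m/s²] · [m]
Adding exponents of each base unit: kg: 1, m: 2, s: -2
SI base units of work: kg·m²/s²

Answer: kg·m²/s²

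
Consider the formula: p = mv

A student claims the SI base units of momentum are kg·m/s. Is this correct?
Units of each symbol in p = mv:
  m (mass): kg
  v (velocity): m/s

Multiplying the contributions: [kg] · [m/s]
Adding exponents of each base unit: kg: 1, m: 1, s: -1
SI base units of momentum: kg·m/s

The claimed units kg·m/s match the derived units, so the claim is correct.

Answer: Yes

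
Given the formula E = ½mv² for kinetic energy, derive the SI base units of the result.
Units of each symbol in E = ½mv²:
  m (mass): kg
  v (speed): m/s  → to the power 2, contributes m²/s²
  The factor ½ is dimensionless.

Multiplying the contributions: [kg] · [m²/s²]
Adding exponents of each base unit: kg: 1, m: 2, s: -2
SI base units of kinetic energy: kg·m²/s²

Answer: kg·m²/s²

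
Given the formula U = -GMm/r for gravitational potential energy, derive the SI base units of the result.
Units of each symbol in U = -GMm/r:
  G (gravitational constant): m³/(kg·s²)
  M (mass): kg
  m (mass): kg
  r (distance): m  → in the denominator, contributes 1/m
  The minus sign does not affect the units.

Multiplying the contributions: [m³/(kg·s²)] · [kg] · [kg] · [1/m]
Adding exponents of each base unit: kg: 1, m: 2, s: -2
SI base units of gravitational potential energy: kg·m²/s²

Answer: kg·m²/s²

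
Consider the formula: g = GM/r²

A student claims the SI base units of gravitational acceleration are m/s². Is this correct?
Units of each symbol in g = GM/r²:
  G (gravitational constant): m³/(kg·s²)
  M (mass): kg
  r (distance): m  → to the power 2 in the denominator, contributes 1/m²

Multiplying the contributions: [m³/(kg·s²)] · [kg] · [1/m²]
Adding exponents of each base unit: m: 1, s: -2
SI base units of gravitational acceleration: m/s²

The claimed units m/s² match the derived units, so the claim is correct.

Answer: Yes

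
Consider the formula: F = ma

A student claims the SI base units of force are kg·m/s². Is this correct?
Units of each symbol in F = ma:
  m (mass): kg
  a (acceleration): m/s²

Multiplying the contributions: [kg] · [m/s²]
Adding exponents of each base unit: kg: 1, m: 1, s: -2
SI base units of force: kg·m/s²

The claimed units kg·m/s² match the derived units, so the claim is correct.

Answer: Yes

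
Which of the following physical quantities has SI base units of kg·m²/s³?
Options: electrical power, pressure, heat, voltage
Checking the SI base units of each option:
  electrical power (P = IV): kg·m²/s³  ✓ matches
  pressure (P = F/A): kg/(m·s²)  ✗
  heat (Q = mcΔT): kg·m²/s²  ✗
  voltage (V = IR): kg·m²/(s³·A)  ✗

Only electrical power has units kg·m²/s³.

Answer: electrical power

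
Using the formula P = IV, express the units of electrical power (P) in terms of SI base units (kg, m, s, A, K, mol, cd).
Units of each symbol in P = IV:
  I (current): A
  V (voltage, in volts): kg·m²/(s³·A)

Multiplying the contributions: [A] · [kg·m²/(s³·A)]
Adding exponents of each base unit: kg: 1, m: 2, s: -3
SI base units of electrical power: kg·m²/s³

Answer: kg·m²/s³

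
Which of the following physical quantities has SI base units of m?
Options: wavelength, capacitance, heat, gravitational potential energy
Checking the SI base units of each option:
  wavelength (λ = v/f): m  ✓ matches
  capacitance (C = Q/V): s⁴·A²/(kg·m²)  ✗
  heat (Q = mcΔT): kg·m²/s²  ✗
  gravitational potential energy (U = -GMm/r): kg·m²/s²  ✗

Only wavelength has units m.

Answer: wavelength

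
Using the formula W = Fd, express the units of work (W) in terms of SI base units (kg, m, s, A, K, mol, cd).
Units of each symbol in W = Fd:
  F (force): kg·m/s²
  d (displacement): m

Multiplying the contributions: [kg·m/s²] · [m]
Adding exponents of each base unit: kg: 1, m: 2, s: -2
SI base units of work: kg·m²/s²

Answer: kg·m²/s²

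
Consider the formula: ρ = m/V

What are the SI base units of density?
Units of each symbol in ρ = m/V:
  m (mass): kg
  V (volume): m³  → in the denominator, contributes 1/m³

Multiplying the contributions: [kg] · [1/m³]
Adding exponents of each base unit: kg: 1, m: -3
SI base units of density: kg/m³

Answer: kg/m³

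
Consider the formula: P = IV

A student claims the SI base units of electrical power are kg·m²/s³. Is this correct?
Units of each symbol in P = IV:
  I (current): A
  V (voltage, in volts): kg·m²/(s³·A)

Multiplying the contributions: [A] · [kg·m²/(s³·A)]
Adding exponents of each base unit: kg: 1, m: 2, s: -3
SI base units of electrical power: kg·m²/s³

The claimed units kg·m²/s³ match the derived units, so the claim is correct.

Answer: Yes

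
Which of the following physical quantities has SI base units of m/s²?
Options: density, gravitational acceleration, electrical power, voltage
Checking the SI base units of each option:
  density (ρ = m/V): kg/m³  ✗
  gravitational acceleration (g = GM/r²): m/s²  ✓ matches
  electrical power (P = IV): kg·m²/s³  ✗
  voltage (V = IR): kg·m²/(s³·A)  ✗

Only gravitational acceleration has units m/s².

Answer: gravitational acceleration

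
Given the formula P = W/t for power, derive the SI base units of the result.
Units of each symbol in P = W/t:
  W (work): kg·m²/s²
  t (time): s  → in the denominator, contributes 1/s

Multiplying the contributions: [kg·m²/s²] · [1/s]
Adding exponents of each base unit: kg: 1, m: 2, s: -3
SI base units of power: kg·m²/s³

Answer: kg·m²/s³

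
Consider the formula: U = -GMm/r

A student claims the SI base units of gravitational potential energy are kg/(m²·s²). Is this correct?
Units of each symbol in U = -GMm/r:
  G (gravitational constant): m³/(kg·s²)
  M (mass): kg
  m (mass): kg
  r (distance): m  → in the denominator, contributes 1/m
  The minus sign does not affect the units.

Multiplying the contributions: [m³/(kg·s²)] · [kg] · [kg] · [1/m]
Adding exponents of each base unit: kg: 1, m: 2, s: -2
SI base units of gravitational potential energy: kg·m²/s²

The claimed units kg/(m²·s²) (exponents kg: 1, m: -2, s: -2) do not match the derived units kg·m²/s² (exponents kg: 1, m: 2, s: -2), so the claim is incorrect.

Answer: No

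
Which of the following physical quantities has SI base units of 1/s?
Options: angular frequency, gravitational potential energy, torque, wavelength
Checking the SI base units of each option:
  angular frequency (ω = 2πf): 1/s  ✓ matches
  gravitational potential energy (U = -GMm/r): kg·m²/s²  ✗
  torque (τ = Fr): kg·m²/s²  ✗
  wavelength (λ = v/f): m  ✗

Only angular frequency has units 1/s.

Answer: angular frequency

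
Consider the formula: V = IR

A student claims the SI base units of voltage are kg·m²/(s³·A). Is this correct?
Units of each symbol in V = IR:
  I (current): A
  R (resistance, in ohms): kg·m²/(s³·A²)

Multiplying the contributions: [A] · [kg·m²/(s³·A²)]
Adding exponents of each base unit: kg: 1, m: 2, s: -3, A: -1
SI base units of voltage: kg·m²/(s³·A)

The claimed units kg·m²/(s³·A) match the derived units, so the claim is correct.

Answer: Yes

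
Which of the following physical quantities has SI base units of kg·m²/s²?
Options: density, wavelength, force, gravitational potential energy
Checking the SI base units of each option:
  density (ρ = m/V): kg/m³  ✗
  wavelength (λ = v/f): m  ✗
  force (F = ma): kg·m/s²  ✗
  gravitational potential energy (U = -GMm/r): kg·m²/s²  ✓ matches

Only gravitational potential energy has units kg·m²/s².

Answer: gravitational potential energy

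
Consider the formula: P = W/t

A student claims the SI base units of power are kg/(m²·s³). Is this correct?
Units of each symbol in P = W/t:
  W (work): kg·m²/s²
  t (time): s  → in the denominator, contributes 1/s

Multiplying the contributions: [kg·m²/s²] · [1/s]
Adding exponents of each base unit: kg: 1, m: 2, s: -3
SI base units of power: kg·m²/s³

The claimed units kg/(m²·s³) (exponents kg: 1, m: -2, s: -3) do not match the derived units kg·m²/s³ (exponents kg: 1, m: 2, s: -3), so the claim is incorrect.

Answer: No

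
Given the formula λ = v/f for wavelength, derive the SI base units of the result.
Units of each symbol in λ = v/f:
  v (wave speed): m/s
  f (frequency): 1/s  → in the denominator, contributes s

Multiplying the contributions: [m/s] · [s]
Adding exponents of each base unit: m: 1
SI base units of wavelength: m

Answer: m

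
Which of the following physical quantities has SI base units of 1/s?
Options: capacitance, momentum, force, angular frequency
Checking the SI base units of each option:
  capacitance (C = Q/V): s⁴·A²/(kg·m²)  ✗
  momentum (p = mv): kg·m/s  ✗
  force (F = ma): kg·m/s²  ✗
  angular frequency (ω = 2πf): 1/s  ✓ matches

Only angular frequency has units 1/s.

Answer: angular frequency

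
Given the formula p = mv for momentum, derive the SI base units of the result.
Units of each symbol in p = mv:
  m (mass): kg
  v (velocity): m/s

Multiplying the contributions: [kg] · [m/s]
Adding exponents of each base unit: kg: 1, m: 1, s: -1
SI base units of momentum: kg·m/s

Answer: kg·m/s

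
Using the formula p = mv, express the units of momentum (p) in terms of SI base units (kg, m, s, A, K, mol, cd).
Units of each symbol in p = mv:
  m (mass): kg
  v (velocity): m/s

Multiplying the contributions: [kg] · [m/s]
Adding exponents of each base unit: kg: 1, m: 1, s: -1
SI base units of momentum: kg·m/s

Answer: kg·m/s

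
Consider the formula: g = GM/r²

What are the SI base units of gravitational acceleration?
Units of each symbol in g = GM/r²:
  G (gravitational constant): m³/(kg·s²)
  M (mass): kg
  r (distance): m  → to the power 2 in the denominator, contributes 1/m²

Multiplying the contributions: [m³/(kg·s²)] · [kg] · [1/m²]
Adding exponents of each base unit: m: 1, s: -2
SI base units of gravitational acceleration: m/s²

Answer: m/s²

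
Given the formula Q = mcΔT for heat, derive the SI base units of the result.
Units of each symbol in Q = mcΔT:
  m (mass): kg
  c (specific heat capacity, in J/(kg·K)): m²/(s²·K)
  ΔT (temperature change): K

Multiplying the contributions: [kg] · [m²/(s²·K)] · [K]
Adding exponents of each base unit: kg: 1, m: 2, s: -2
SI base units of heat: kg·m²/s²

Answer: kg·m²/s²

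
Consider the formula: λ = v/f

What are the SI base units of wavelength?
Units of each symbol in λ = v/f:
  v (wave speed): m/s
  f (frequency): 1/s  → in the denominator, contributes s

Multiplying the contributions: [m/s] · [s]
Adding exponents of each base unit: m: 1
SI base units of wavelength: m

Answer: m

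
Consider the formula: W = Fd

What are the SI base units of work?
Units of each symbol in W = Fd:
  F (force): kg·m/s²
  d (displacement): m

Multiplying the contributions: [kg·m/s²] · [m]
Adding exponents of each base unit: kg: 1, m: 2, s: -2
SI base units of work: kg·m²/s²

Answer: kg·m²/s²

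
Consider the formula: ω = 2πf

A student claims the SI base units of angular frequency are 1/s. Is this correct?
Units of each symbol in ω = 2πf:
  f (frequency): 1/s
  The factor 2π is dimensionless.

Multiplying the contributions: [1/s]
Adding exponents of each base unit: s: -1
SI base units of angular frequency: 1/s

The claimed units 1/s match the derived units, so the claim is correct.

Answer: Yes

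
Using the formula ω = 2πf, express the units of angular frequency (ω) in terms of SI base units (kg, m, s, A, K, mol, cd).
Units of each symbol in ω = 2πf:
  f (frequency): 1/s
  The factor 2π is dimensionless.

Multiplying the contributions: [1/s]
Adding exponents of each base unit: s: -1
SI base units of angular frequency: 1/s

Answer: 1/s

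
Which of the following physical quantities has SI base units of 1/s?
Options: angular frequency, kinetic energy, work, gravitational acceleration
Checking the SI base units of each option:
  angular frequency (ω = 2πf): 1/s  ✓ matches
  kinetic energy (E = ½mv²): kg·m²/s²  ✗
  work (W = Fd): kg·m²/s²  ✗
  gravitational acceleration (g = GM/r²): m/s²  ✗

Only angular frequency has units 1/s.

Answer: angular frequency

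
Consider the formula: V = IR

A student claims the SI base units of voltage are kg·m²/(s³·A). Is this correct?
Units of each symbol in V = IR:
  I (current): A
  R (resistance, in ohms): kg·m²/(s³·A²)

Multiplying the contributions: [A] · [kg·m²/(s³·A²)]
Adding exponents of each base unit: kg: 1, m: 2, s: -3, A: -1
SI base units of voltage: kg·m²/(s³·A)

The claimed units kg·m²/(s³·A) match the derived units, so the claim is correct.

Answer: Yes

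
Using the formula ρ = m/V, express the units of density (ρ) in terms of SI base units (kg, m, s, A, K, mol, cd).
Units of each symbol in ρ = m/V:
  m (mass): kg
  V (volume): m³  → in the denominator, contributes 1/m³

Multiplying the contributions: [kg] · [1/m³]
Adding exponents of each base unit: kg: 1, m: -3
SI base units of density: kg/m³

Answer: kg/m³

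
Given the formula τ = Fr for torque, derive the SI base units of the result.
Units of each symbol in τ = Fr:
  F (force): kg·m/s²
  r (lever arm): m

Multiplying the contributions: [kg·m/s²] · [m]
Adding exponents of each base unit: kg: 1, m: 2, s: -2
SI base units of torque: kg·m²/s²

Answer: kg·m²/s²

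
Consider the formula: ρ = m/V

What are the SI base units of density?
Units of each symbol in ρ = m/V:
  m (mass): kg
  V (volume): m³  → in the denominator, contributes 1/m³

Multiplying the contributions: [kg] · [1/m³]
Adding exponents of each base unit: kg: 1, m: -3
SI base units of density: kg/m³

Answer: kg/m³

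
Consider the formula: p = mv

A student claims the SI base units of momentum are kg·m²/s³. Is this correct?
Units of each symbol in p = mv:
  m (mass): kg
  v (velocity): m/s

Multiplying the contributions: [kg] · [m/s]
Adding exponents of each base unit: kg: 1, m: 1, s: -1
SI base units of momentum: kg·m/s

The claimed units kg·m²/s³ (exponents kg: 1, m: 2, s: -3) do not match the derived units kg·m/s (exponents kg: 1, m: 1, s: -1), so the claim is incorrect.

Answer: No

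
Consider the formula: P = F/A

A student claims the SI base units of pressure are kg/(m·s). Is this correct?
Units of each symbol in P = F/A:
  F (force): kg·m/s²
  A (area): m²  → in the denominator, contributes 1/m²

Multiplying the contributions: [kg·m/s²] · [1/m²]
Adding exponents of each base unit: kg: 1, m: -1, s: -2
SI base units of pressure: kg/(m·s²)

The claimed units kg/(m·s) (exponents kg: 1, m: -1, s: -1) do not match the derived units kg/(m·s²) (exponents kg: 1, m: -1, s: -2), so the claim is incorrect.

Answer: No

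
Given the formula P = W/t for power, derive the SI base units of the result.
Units of each symbol in P = W/t:
  W (work): kg·m²/s²
  t (time): s  → in the denominator, contributes 1/s

Multiplying the contributions: [kg·m²/s²] · [1/s]
Adding exponents of each base unit: kg: 1, m: 2, s: -3
SI base units of power: kg·m²/s³

Answer: kg·m²/s³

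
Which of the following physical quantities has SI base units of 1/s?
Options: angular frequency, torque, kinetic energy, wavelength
Checking the SI base units of each option:
  angular frequency (ω = 2πf): 1/s  ✓ matches
  torque (τ = Fr): kg·m²/s²  ✗
  kinetic energy (E = ½mv²): kg·m²/s²  ✗
  wavelength (λ = v/f): m  ✗

Only angular frequency has units 1/s.

Answer: angular frequency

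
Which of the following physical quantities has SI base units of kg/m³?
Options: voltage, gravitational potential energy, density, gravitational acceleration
Checking the SI base units of each option:
  voltage (V = IR): kg·m²/(s³·A)  ✗
  gravitational potential energy (U = -GMm/r): kg·m²/s²  ✗
  density (ρ = m/V): kg/m³  ✓ matches
  gravitational acceleration (g = GM/r²): m/s²  ✗

Only density has units kg/m³.

Answer: density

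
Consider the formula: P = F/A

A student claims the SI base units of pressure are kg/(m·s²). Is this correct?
Units of each symbol in P = F/A:
  F (force): kg·m/s²
  A (area): m²  → in the denominator, contributes 1/m²

Multiplying the contributions: [kg·m/s²] · [1/m²]
Adding exponents of each base unit: kg: 1, m: -1, s: -2
SI base units of pressure: kg/(m·s²)

The claimed units kg/(m·s²) match the derived units, so the claim is correct.

Answer: Yes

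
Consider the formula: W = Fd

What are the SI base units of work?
Units of each symbol in W = Fd:
  F (force): kg·m/s²
  d (displacement): m

Multiplying the contributions: [kg·m/s²] · [m]
Adding exponents of each base unit: kg: 1, m: 2, s: -2
SI base units of work: kg·m²/s²

Answer: kg·m²/s²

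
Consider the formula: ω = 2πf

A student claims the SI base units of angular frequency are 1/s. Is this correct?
Units of each symbol in ω = 2πf:
  f (frequency): 1/s
  The factor 2π is dimensionless.

Multiplying the contributions: [1/s]
Adding exponents of each base unit: s: -1
SI base units of angular frequency: 1/s

The claimed units 1/s match the derived units, so the claim is correct.

Answer: Yes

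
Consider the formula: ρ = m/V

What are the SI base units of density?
Units of each symbol in ρ = m/V:
  m (mass): kg
  V (volume): m³  → in the denominator, contributes 1/m³

Multiplying the contributions: [kg] · [1/m³]
Adding exponents of each base unit: kg: 1, m: -3
SI base units of density: kg/m³

Answer: kg/m³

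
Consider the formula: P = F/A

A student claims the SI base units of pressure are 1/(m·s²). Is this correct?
Units of each symbol in P = F/A:
  F (force): kg·m/s²
  A (area): m²  → in the denominator, contributes 1/m²

Multiplying the contributions: [kg·m/s²] · [1/m²]
Adding exponents of each base unit: kg: 1, m: -1, s: -2
SI base units of pressure: kg/(m·s²)

The claimed units 1/(m·s²) (exponents m: -1, s: -2) do not match the derived units kg/(m·s²) (exponents kg: 1, m: -1, s: -2), so the claim is incorrect.

Answer: No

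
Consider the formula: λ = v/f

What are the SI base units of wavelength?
Units of each symbol in λ = v/f:
  v (wave speed): m/s
  f (frequency): 1/s  → in the denominator, contributes s

Multiplying the contributions: [m/s] · [s]
Adding exponents of each base unit: m: 1
SI base units of wavelength: m

Answer: m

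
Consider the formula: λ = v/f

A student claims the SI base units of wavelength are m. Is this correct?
Units of each symbol in λ = v/f:
  v (wave speed): m/s
  f (frequency): 1/s  → in the denominator, contributes s

Multiplying the contributions: [m/s] · [s]
Adding exponents of each base unit: m: 1
SI base units of wavelength: m

The claimed units m match the derived units, so the claim is correct.

Answer: Yes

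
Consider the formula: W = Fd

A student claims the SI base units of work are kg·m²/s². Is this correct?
Units of each symbol in W = Fd:
  F (force): kg·m/s²
  d (displacement): m

Multiplying the contributions: [kg·m/s²] · [m]
Adding exponents of each base unit: kg: 1, m: 2, s: -2
SI base units of work: kg·m²/s²

The claimed units kg·m²/s² match the derived units, so the claim is correct.

Answer: Yes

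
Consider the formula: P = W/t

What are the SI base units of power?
Units of each symbol in P = W/t:
  W (work): kg·m²/s²
  t (time): s  → in the denominator, contributes 1/s

Multiplying the contributions: [kg·m²/s²] · [1/s]
Adding exponents of each base unit: kg: 1, m: 2, s: -3
SI base units of power: kg·m²/s³

Answer: kg·m²/s³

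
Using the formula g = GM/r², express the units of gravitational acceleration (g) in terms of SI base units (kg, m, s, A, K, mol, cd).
Units of each symbol in g = GM/r²:
  G (gravitational constant): m³/(kg·s²)
  M (mass): kg
  r (distance): m  → to the power 2 in the denominator, contributes 1/m²

Multiplying the contributions: [m³/(kg·s²)] · [kg] · [1/m²]
Adding exponents of each base unit: m: 1, s: -2
SI base units of gravitational acceleration: m/s²

Answer: m/s²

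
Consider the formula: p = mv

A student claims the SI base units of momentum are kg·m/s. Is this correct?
Units of each symbol in p = mv:
  m (mass): kg
  v (velocity): m/s

Multiplying the contributions: [kg] · [m/s]
Adding exponents of each base unit: kg: 1, m: 1, s: -1
SI base units of momentum: kg·m/s

The claimed units kg·m/s match the derived units, so the claim is correct.

Answer: Yes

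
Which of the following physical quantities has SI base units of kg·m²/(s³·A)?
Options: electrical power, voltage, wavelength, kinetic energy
Checking the SI base units of each option:
  electrical power (P = IV): kg·m²/s³  ✗
  voltage (V = IR): kg·m²/(s³·A)  ✓ matches
  wavelength (λ = v/f): m  ✗
  kinetic energy (E = ½mv²): kg·m²/s²  ✗

Only voltage has units kg·m²/(s³·A).

Answer: voltage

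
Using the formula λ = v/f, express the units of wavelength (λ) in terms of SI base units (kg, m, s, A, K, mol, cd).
Units of each symbol in λ = v/f:
  v (wave speed): m/s
  f (frequency): 1/s  → in the denominator, contributes s

Multiplying the contributions: [m/s] · [s]
Adding exponents of each base unit: m: 1
SI base units of wavelength: m

Answer: m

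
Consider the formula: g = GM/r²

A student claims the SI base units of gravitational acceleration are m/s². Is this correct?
Units of each symbol in g = GM/r²:
  G (gravitational constant): m³/(kg·s²)
  M (mass): kg
  r (distance): m  → to the power 2 in the denominator, contributes 1/m²

Multiplying the contributions: [m³/(kg·s²)] · [kg] · [1/m²]
Adding exponents of each base unit: m: 1, s: -2
SI base units of gravitational acceleration: m/s²

The claimed units m/s² match the derived units, so the claim is correct.

Answer: Yes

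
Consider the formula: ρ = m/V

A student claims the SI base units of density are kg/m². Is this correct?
Units of each symbol in ρ = m/V:
  m (mass): kg
  V (volume): m³  → in the denominator, contributes 1/m³

Multiplying the contributions: [kg] · [1/m³]
Adding exponents of each base unit: kg: 1, m: -3
SI base units of density: kg/m³

The claimed units kg/m² (exponents kg: 1, m: -2) do not match the derived units kg/m³ (exponents kg: 1, m: -3), so the claim is incorrect.

Answer: No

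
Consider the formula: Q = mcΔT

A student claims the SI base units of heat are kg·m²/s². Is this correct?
Units of each symbol in Q = mcΔT:
  m (mass): kg
  c (specific heat capacity, in J/(kg·K)): m²/(s²·K)
  ΔT (temperature change): K

Multiplying the contributions: [kg] · [m²/(s²·K)] · [K]
Adding exponents of each base unit: kg: 1, m: 2, s: -2
SI base units of heat: kg·m²/s²

The claimed units kg·m²/s² match the derived units, so the claim is correct.

Answer: Yes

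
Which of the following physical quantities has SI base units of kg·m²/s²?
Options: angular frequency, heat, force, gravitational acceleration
Checking the SI base units of each option:
  angular frequency (ω = 2πf): 1/s  ✗
  heat (Q = mcΔT): kg·m²/s²  ✓ matches
  force (F = ma): kg·m/s²  ✗
  gravitational acceleration (g = GM/r²): m/s²  ✗

Only heat has units kg·m²/s².

Answer: heat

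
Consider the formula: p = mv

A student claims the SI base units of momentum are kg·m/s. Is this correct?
Units of each symbol in p = mv:
  m (mass): kg
  v (velocity): m/s

Multiplying the contributions: [kg] · [m/s]
Adding exponents of each base unit: kg: 1, m: 1, s: -1
SI base units of momentum: kg·m/s

The claimed units kg·m/s match the derived units, so the claim is correct.

Answer: Yes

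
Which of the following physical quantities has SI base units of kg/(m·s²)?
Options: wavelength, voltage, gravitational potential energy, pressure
Checking the SI base units of each option:
  wavelength (λ = v/f): m  ✗
  voltage (V = IR): kg·m²/(s³·A)  ✗
  gravitational potential energy (U = -GMm/r): kg·m²/s²  ✗
  pressure (P = F/A): kg/(m·s²)  ✓ matches

Only pressure has units kg/(m·s²).

Answer: pressure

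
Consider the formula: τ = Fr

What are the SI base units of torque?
Units of each symbol in τ = Fr:
  F (force): kg·m/s²
  r (lever arm): m

Multiplying the contributions: [kg·m/s²] · [m]
Adding exponents of each base unit: kg: 1, m: 2, s: -2
SI base units of torque: kg·m²/s²

Answer: kg·m²/s²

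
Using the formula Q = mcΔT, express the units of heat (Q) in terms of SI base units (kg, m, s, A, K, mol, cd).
Units of each symbol in Q = mcΔT:
  m (mass): kg
  c (specific heat capacity, in J/(kg·K)): m²/(s²·K)
  ΔT (temperature change): K

Multiplying the contributions: [kg] · [m²/(s²·K)] · [K]
Adding exponents of each base unit: kg: 1, m: 2, s: -2
SI base units of heat: kg·m²/s²

Answer: kg·m²/s²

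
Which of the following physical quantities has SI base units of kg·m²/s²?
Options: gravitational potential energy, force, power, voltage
Checking the SI base units of each option:
  gravitational potential energy (U = -GMm/r): kg·m²/s²  ✓ matches
  force (F = ma): kg·m/s²  ✗
  power (P = W/t): kg·m²/s³  ✗
  voltage (V = IR): kg·m²/(s³·A)  ✗

Only gravitational potential energy has units kg·m²/s².

Answer: gravitational potential energy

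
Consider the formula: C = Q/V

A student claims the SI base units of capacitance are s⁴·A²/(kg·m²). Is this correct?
Units of each symbol in C = Q/V:
  Q (charge, in coulombs): s·A
  V (voltage, in volts): kg·m²/(s³·A)  → in the denominator, contributes s³·A/(kg·m²)

Multiplying the contributions: [s·A] · [s³·A/(kg·m²)]
Adding exponents of each base unit: kg: -1, m: -2, s: 4, A: 2
SI base units of capacitance: s⁴·A²/(kg·m²)

The claimed units s⁴·A²/(kg·m²) match the derived units, so the claim is correct.

Answer: Yes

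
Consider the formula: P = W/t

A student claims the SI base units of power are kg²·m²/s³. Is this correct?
Units of each symbol in P = W/t:
  W (work): kg·m²/s²
  t (time): s  → in the denominator, contributes 1/s

Multiplying the contributions: [kg·m²/s²] · [1/s]
Adding exponents of each base unit: kg: 1, m: 2, s: -3
SI base units of power: kg·m²/s³

The claimed units kg²·m²/s³ (exponents kg: 2, m: 2, s: -3) do not match the derived units kg·m²/s³ (exponents kg: 1, m: 2, s: -3), so the claim is incorrect.

Answer: No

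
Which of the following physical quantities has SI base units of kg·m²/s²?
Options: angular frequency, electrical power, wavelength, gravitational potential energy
Checking the SI base units of each option:
  angular frequency (ω = 2πf): 1/s  ✗
  electrical power (P = IV): kg·m²/s³  ✗
  wavelength (λ = v/f): m  ✗
  gravitational potential energy (U = -GMm/r): kg·m²/s²  ✓ matches

Only gravitational potential energy has units kg·m²/s².

Answer: gravitational potential energy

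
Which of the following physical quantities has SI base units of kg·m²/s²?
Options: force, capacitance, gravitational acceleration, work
Checking the SI base units of each option:
  force (F = ma): kg·m/s²  ✗
  capacitance (C = Q/V): s⁴·A²/(kg·m²)  ✗
  gravitational acceleration (g = GM/r²): m/s²  ✗
  work (W = Fd): kg·m²/s²  ✓ matches

Only work has units kg·m²/s².

Answer: work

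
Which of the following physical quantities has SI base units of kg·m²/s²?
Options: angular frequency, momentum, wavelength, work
Checking the SI base units of each option:
  angular frequency (ω = 2πf): 1/s  ✗
  momentum (p = mv): kg·m/s  ✗
  wavelength (λ = v/f): m  ✗
  work (W = Fd): kg·m²/s²  ✓ matches

Only work has units kg·m²/s².

Answer: work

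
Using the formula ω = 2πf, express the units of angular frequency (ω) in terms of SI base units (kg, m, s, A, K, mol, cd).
Units of each symbol in ω = 2πf:
  f (frequency): 1/s
  The factor 2π is dimensionless.

Multiplying the contributions: [1/s]
Adding exponents of each base unit: s: -1
SI base units of angular frequency: 1/s

Answer: 1/s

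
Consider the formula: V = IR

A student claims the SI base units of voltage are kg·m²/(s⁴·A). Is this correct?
Units of each symbol in V = IR:
  I (current): A
  R (resistance, in ohms): kg·m²/(s³·A²)

Multiplying the contributions: [A] · [kg·m²/(s³·A²)]
Adding exponents of each base unit: kg: 1, m: 2, s: -3, A: -1
SI base units of voltage: kg·m²/(s³·A)

The claimed units kg·m²/(s⁴·A) (exponents kg: 1, m: 2, s: -4, A: -1) do not match the derived units kg·m²/(s³·A) (exponents kg: 1, m: 2, s: -3, A: -1), so the claim is incorrect.

Answer: No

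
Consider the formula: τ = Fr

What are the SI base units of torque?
Units of each symbol in τ = Fr:
  F (force): kg·m/s²
  r (lever arm): m

Multiplying the contributions: [kg·m/s²] · [m]
Adding exponents of each base unit: kg: 1, m: 2, s: -2
SI base units of torque: kg·m²/s²

Answer: kg·m²/s²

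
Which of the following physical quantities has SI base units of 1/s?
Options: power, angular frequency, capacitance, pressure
Checking the SI base units of each option:
  power (P = W/t): kg·m²/s³  ✗
  angular frequency (ω = 2πf): 1/s  ✓ matches
  capacitance (C = Q/V): s⁴·A²/(kg·m²)  ✗
  pressure (P = F/A): kg/(m·s²)  ✗

Only angular frequency has units 1/s.

Answer: angular frequency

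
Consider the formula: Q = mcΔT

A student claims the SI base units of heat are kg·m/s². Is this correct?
Units of each symbol in Q = mcΔT:
  m (mass): kg
  c (specific heat capacity, in J/(kg·K)): m²/(s²·K)
  ΔT (temperature change): K

Multiplying the contributions: [kg] · [m²/(s²·K)] · [K]
Adding exponents of each base unit: kg: 1, m: 2, s: -2
SI base units of heat: kg·m²/s²

The claimed units kg·m/s² (exponents kg: 1, m: 1, s: -2) do not match the derived units kg·m²/s² (exponents kg: 1, m: 2, s: -2), so the claim is incorrect.

Answer: No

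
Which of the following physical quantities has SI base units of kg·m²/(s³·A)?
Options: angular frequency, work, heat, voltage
Checking the SI base units of each option:
  angular frequency (ω = 2πf): 1/s  ✗
  work (W = Fd): kg·m²/s²  ✗
  heat (Q = mcΔT): kg·m²/s²  ✗
  voltage (V = IR): kg·m²/(s³·A)  ✓ matches

Only voltage has units kg·m²/(s³·A).

Answer: voltage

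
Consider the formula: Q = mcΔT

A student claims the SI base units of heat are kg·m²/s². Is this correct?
Units of each symbol in Q = mcΔT:
  m (mass): kg
  c (specific heat capacity, in J/(kg·K)): m²/(s²·K)
  ΔT (temperature change): K

Multiplying the contributions: [kg] · [m²/(s²·K)] · [K]
Adding exponents of each base unit: kg: 1, m: 2, s: -2
SI base units of heat: kg·m²/s²

The claimed units kg·m²/s² match the derived units, so the claim is correct.

Answer: Yes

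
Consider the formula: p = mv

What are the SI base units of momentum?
Units of each symbol in p = mv:
  m (mass): kg
  v (velocity): m/s

Multiplying the contributions: [kg] · [m/s]
Adding exponents of each base unit: kg: 1, m: 1, s: -1
SI base units of momentum: kg·m/s

Answer: kg·m/s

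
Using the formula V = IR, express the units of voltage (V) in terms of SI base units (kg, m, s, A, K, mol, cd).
Units of each symbol in V = IR:
  I (current): A
  R (resistance, in ohms): kg·m²/(s³·A²)

Multiplying the contributions: [A] · [kg·m²/(s³·A²)]
Adding exponents of each base unit: kg: 1, m: 2, s: -3, A: -1
SI base units of voltage: kg·m²/(s³·A)

Answer: kg·m²/(s³·A)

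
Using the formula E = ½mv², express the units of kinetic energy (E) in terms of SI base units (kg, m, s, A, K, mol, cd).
Units of each symbol in E = ½mv²:
  m (mass): kg
  v (speed): m/s  → to the power 2, contributes m²/s²
  The factor ½ is dimensionless.

Multiplying the contributions: [kg] · [m²/s²]
Adding exponents of each base unit: kg: 1, m: 2, s: -2
SI base units of kinetic energy: kg·m²/s²

Answer: kg·m²/s²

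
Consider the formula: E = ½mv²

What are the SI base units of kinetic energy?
Units of each symbol in E = ½mv²:
  m (mass): kg
  v (speed): m/s  → to the power 2, contributes m²/s²
  The factor ½ is dimensionless.

Multiplying the contributions: [kg] · [m²/s²]
Adding exponents of each base unit: kg: 1, m: 2, s: -2
SI base units of kinetic energy: kg·m²/s²

Answer: kg·m²/s²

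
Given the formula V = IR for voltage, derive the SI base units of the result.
Units of each symbol in V = IR:
  I (current): A
  R (resistance, in ohms): kg·m²/(s³·A²)

Multiplying the contributions: [A] · [kg·m²/(s³·A²)]
Adding exponents of each base unit: kg: 1, m: 2, s: -3, A: -1
SI base units of voltage: kg·m²/(s³·A)

Answer: kg·m²/(s³·A)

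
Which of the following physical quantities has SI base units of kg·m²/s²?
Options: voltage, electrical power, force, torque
Checking the SI base units of each option:
  voltage (V = IR): kg·m²/(s³·A)  ✗
  electrical power (P = IV): kg·m²/s³  ✗
  force (F = ma): kg·m/s²  ✗
  torque (τ = Fr): kg·m²/s²  ✓ matches

Only torque has units kg·m²/s².

Answer: torque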